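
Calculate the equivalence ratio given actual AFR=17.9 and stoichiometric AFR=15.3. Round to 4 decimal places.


phi = AFR_stoich / AFR_actual
phi = 15.3 / 17.9 = 0.8547


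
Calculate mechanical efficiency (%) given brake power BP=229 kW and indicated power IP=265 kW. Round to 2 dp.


eta_mech = (BP / IP) * 100
Ratio = 229 / 265 = 0.8642
eta_mech = 0.8642 * 100 = 86.42%


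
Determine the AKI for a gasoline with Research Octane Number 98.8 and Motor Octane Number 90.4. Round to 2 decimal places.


AKI = (RON + MON) / 2
AKI = (98.8 + 90.4) / 2
AKI = 189.2 / 2 = 94.60


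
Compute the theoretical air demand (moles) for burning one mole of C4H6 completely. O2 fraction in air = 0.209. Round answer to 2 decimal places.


Balanced combustion: C4H6 + 5.5 O2 -> 4 CO2 + 3 H2O
O2 needed = C + H/4 = 4 + 6/4 = 5.50 moles
Air moles = O2 / 0.209 = 5.50 / 0.209 = 26.32 moles air


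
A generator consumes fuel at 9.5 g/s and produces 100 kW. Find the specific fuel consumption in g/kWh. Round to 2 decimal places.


SFC = (mf / BP) * 3600
Rate = 9.5 / 100 = 0.095000 g/(s*kW)
SFC = 0.095000 * 3600 = 342.00 g/kWh


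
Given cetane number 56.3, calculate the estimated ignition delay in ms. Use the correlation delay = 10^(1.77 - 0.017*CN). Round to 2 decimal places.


delay = 10^(1.77 - 0.017*CN)
Exponent = 1.77 - 0.017*56.3 = 0.8129
delay = 10^0.8129 = 6.50 ms


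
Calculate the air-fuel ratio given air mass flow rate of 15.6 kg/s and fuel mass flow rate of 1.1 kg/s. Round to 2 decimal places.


AFR = m_air / m_fuel
AFR = 15.6 / 1.1 = 14.18


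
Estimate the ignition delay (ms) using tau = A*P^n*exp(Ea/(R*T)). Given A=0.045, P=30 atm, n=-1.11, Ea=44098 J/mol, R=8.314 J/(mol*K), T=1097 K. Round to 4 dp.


tau = A * P^n * exp(Ea/(R*T))
P^n = 30^(-1.11) = 0.02292954
Ea/(R*T) = 44098/(8.314*1097) = 4.835064
exp(Ea/(R*T)) = 125.846663
tau = 0.045 * 0.02292954 * 125.846663 = 0.1299 ms


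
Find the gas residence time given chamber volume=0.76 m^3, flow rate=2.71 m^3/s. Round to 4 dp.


tau = V / Q_flow
tau = 0.76 / 2.71 = 0.2804 s


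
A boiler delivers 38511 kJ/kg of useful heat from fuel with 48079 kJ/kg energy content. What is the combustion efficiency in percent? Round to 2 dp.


Efficiency = (Q_useful / Q_fuel) * 100
Efficiency = (38511 / 48079) * 100
Efficiency = 0.8010 * 100 = 80.10%


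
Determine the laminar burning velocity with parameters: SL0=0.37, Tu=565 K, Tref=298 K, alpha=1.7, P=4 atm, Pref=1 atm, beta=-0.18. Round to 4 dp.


SL = SL0 * (Tu/Tref)^alpha * (P/Pref)^beta
T ratio = 565/298 = 1.89597315
(T ratio)^alpha = 1.89597315^1.7 = 2.966981
(P/Pref)^beta = 4^(-0.18) = 0.779165
SL = 0.37 * 2.966981 * 0.779165 = 0.8554 m/s


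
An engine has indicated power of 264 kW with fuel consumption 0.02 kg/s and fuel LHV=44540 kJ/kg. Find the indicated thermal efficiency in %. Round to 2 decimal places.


eta_ith = (IP / (mf * LHV)) * 100
Denominator = 0.02 * 44540 = 890.8000 kW
eta_ith = (264 / 890.8000) * 100 = 29.64%


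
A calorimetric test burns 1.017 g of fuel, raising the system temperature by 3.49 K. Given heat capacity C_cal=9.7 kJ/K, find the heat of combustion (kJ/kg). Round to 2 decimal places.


Hc = C_cal * delta_T / m_fuel
Q_released = 9.7 * 3.49 = 33.8530 kJ
m_fuel = 1.017 g = 1.017/1000 kg = 0.001017 kg
Hc = 33.8530 / 0.001017 = 33287.12 kJ/kg


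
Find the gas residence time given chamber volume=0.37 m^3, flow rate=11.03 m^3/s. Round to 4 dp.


tau = V / Q_flow
tau = 0.37 / 11.03 = 0.0335 s


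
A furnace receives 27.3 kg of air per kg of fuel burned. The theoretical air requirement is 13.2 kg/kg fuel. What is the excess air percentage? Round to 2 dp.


Excess air = actual - stoichiometric = 27.3 - 13.2 = 14.10 kg/kg fuel
Excess air % = (excess / stoich) * 100 = (14.10 / 13.2) * 100 = 106.82%


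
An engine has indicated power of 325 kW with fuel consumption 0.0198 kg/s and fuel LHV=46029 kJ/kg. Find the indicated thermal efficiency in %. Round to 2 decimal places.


eta_ith = (IP / (mf * LHV)) * 100
Denominator = 0.0198 * 46029 = 911.3742 kW
eta_ith = (325 / 911.3742) * 100 = 35.66%


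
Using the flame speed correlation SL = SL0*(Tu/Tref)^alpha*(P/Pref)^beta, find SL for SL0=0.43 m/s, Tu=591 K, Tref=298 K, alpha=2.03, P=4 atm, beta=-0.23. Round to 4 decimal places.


SL = SL0 * (Tu/Tref)^alpha * (P/Pref)^beta
T ratio = 591/298 = 1.98322148
(T ratio)^alpha = 1.98322148^2.03 = 4.014797
(P/Pref)^beta = 4^(-0.23) = 0.726986
SL = 0.43 * 4.014797 * 0.726986 = 1.2550 m/s


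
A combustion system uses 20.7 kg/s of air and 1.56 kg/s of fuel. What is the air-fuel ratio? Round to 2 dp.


AFR = m_air / m_fuel
AFR = 20.7 / 1.56 = 13.27


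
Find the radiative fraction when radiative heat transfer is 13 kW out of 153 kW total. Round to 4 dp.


f_rad = Q_rad / Q_total
f_rad = 13 / 153 = 0.0850


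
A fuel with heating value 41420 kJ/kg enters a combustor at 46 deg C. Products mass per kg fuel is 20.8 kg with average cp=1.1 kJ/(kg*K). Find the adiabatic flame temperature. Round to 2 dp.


T_ad = T_in + Hc / (m_p * cp)
Denominator = 20.8 * 1.1 = 22.8800
Temperature rise = 41420 / 22.8800 = 1810.31 K
T_ad = 46 + 1810.31 = 1856.31 deg C


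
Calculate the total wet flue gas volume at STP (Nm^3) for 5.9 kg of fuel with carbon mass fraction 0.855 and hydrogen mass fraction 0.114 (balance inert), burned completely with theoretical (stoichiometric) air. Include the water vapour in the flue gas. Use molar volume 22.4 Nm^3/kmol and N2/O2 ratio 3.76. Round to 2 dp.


Per kg fuel: CO2 = (C/12 kmol)*22.4 = (0.855/12)*22.4 = 1.59600 Nm^3
Per kg fuel: H2O = (H/2 kmol)*22.4 = (0.114/2)*22.4 = 1.27680 Nm^3
O2 needed per kg fuel = C/12 + H/4 = 0.855/12 + 0.114/4 = 0.09975000 kmol
Per kg fuel: N2 = O2*3.76*22.4 = 0.09975000*3.76*22.4 = 8.40134 Nm^3
Total per kg = 1.59600 + 1.27680 + 8.40134 = 11.27414 Nm^3
Total = 11.27414 * 5.9 = 66.52 Nm^3


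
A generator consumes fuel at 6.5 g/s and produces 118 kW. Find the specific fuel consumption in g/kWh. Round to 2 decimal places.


SFC = (mf / BP) * 3600
Rate = 6.5 / 118 = 0.055085 g/(s*kW)
SFC = 0.055085 * 3600 = 198.31 g/kWh


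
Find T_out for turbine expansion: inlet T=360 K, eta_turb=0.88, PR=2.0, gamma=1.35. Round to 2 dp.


T_out = T_in * (1 - eta * (1 - PR^(-(gamma-1)/gamma)))
Exponent = -(1.35-1)/1.35 = -0.25925926
PR^exp = 2.0^(-0.25925926) = 0.83551680
Factor = 1 - 0.88*(1 - 0.83551680) = 0.85525478
T_out = 360 * 0.85525478 = 307.89 K


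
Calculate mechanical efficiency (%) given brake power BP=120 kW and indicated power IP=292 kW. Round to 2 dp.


eta_mech = (BP / IP) * 100
Ratio = 120 / 292 = 0.4110
eta_mech = 0.4110 * 100 = 41.10%


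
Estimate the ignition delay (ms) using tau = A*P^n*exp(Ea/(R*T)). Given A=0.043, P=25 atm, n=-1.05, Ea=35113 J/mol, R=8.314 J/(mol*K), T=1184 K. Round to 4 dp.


tau = A * P^n * exp(Ea/(R*T))
P^n = 25^(-1.05) = 0.03405360
Ea/(R*T) = 35113/(8.314*1184) = 3.567025
exp(Ea/(R*T)) = 35.411106
tau = 0.043 * 0.03405360 * 35.411106 = 0.0519 ms


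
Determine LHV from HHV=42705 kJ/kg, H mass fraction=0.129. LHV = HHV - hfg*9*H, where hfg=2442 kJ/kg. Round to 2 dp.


LHV = HHV - hfg * 9 * H
Water correction = 2442 * 9 * 0.129 = 2835.162 kJ/kg
LHV = 42705 - 2835.162 = 39869.84 kJ/kg


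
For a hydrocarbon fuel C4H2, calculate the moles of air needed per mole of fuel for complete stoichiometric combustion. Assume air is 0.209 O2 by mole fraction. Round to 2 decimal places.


Balanced combustion: C4H2 + 4.5 O2 -> 4 CO2 + 1 H2O
O2 needed = C + H/4 = 4 + 2/4 = 4.50 moles
Air moles = O2 / 0.209 = 4.50 / 0.209 = 21.53 moles air


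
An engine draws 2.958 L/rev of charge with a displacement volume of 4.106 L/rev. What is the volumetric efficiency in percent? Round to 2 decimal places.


eta_v = (V_actual / V_disp) * 100
Ratio = 2.958 / 4.106 = 0.7204
eta_v = 0.7204 * 100 = 72.04%


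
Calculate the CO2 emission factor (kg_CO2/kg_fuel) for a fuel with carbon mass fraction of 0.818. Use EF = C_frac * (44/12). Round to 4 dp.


EF = C_frac * (M_CO2 / M_C)
EF = 0.818 * (44/12)
EF = 0.818 * 3.666667 = 2.9993 kg_CO2/kg_fuel


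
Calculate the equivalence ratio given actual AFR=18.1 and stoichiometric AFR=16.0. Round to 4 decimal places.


phi = AFR_stoich / AFR_actual
phi = 16.0 / 18.1 = 0.8840


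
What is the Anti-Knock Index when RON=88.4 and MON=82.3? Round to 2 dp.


AKI = (RON + MON) / 2
AKI = (88.4 + 82.3) / 2
AKI = 170.7 / 2 = 85.35


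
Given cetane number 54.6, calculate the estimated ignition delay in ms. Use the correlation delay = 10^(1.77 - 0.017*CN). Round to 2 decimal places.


delay = 10^(1.77 - 0.017*CN)
Exponent = 1.77 - 0.017*54.6 = 0.8418
delay = 10^0.8418 = 6.95 ms


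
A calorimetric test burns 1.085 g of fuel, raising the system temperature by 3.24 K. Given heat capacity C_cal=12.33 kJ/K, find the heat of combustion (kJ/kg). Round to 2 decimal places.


Hc = C_cal * delta_T / m_fuel
Q_released = 12.33 * 3.24 = 39.9492 kJ
m_fuel = 1.085 g = 1.085/1000 kg = 0.001085 kg
Hc = 39.9492 / 0.001085 = 36819.54 kJ/kg


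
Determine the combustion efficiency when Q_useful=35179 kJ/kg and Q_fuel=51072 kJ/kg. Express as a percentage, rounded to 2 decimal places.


Efficiency = (Q_useful / Q_fuel) * 100
Efficiency = (35179 / 51072) * 100
Efficiency = 0.6888 * 100 = 68.88%


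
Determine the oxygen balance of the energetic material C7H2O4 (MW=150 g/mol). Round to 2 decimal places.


OB = -1600 * (2C + H/2 - O) / MW
Inner = 2*7 + 2/2 - 4 = 11.00
OB = -1600 * 11.00 / 150 = -117.33%


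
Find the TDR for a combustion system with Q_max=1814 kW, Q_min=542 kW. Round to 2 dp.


TDR = Q_max / Q_min
TDR = 1814 / 542 = 3.35


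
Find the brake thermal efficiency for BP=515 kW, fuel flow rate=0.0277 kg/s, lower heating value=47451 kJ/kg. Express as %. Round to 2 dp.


eta_BTE = (BP / (mf * LHV)) * 100
Denominator = 0.0277 * 47451 = 1314.3927 kW
eta_BTE = (515 / 1314.3927) * 100 = 39.18%


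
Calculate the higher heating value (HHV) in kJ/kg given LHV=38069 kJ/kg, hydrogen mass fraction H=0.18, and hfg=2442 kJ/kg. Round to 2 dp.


HHV = LHV + hfg * 9 * H
Water addition = 2442 * 9 * 0.18 = 3956.040 kJ/kg
HHV = 38069 + 3956.040 = 42025.04 kJ/kg


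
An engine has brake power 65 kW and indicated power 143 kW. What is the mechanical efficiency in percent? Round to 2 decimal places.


eta_mech = (BP / IP) * 100
Ratio = 65 / 143 = 0.4545
eta_mech = 0.4545 * 100 = 45.45%


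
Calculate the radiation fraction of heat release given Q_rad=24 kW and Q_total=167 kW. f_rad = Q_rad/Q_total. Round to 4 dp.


f_rad = Q_rad / Q_total
f_rad = 24 / 167 = 0.1437


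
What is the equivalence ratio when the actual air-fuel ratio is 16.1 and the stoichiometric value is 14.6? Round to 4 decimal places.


phi = AFR_stoich / AFR_actual
phi = 14.6 / 16.1 = 0.9068


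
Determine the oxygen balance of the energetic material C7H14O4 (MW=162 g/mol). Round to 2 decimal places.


OB = -1600 * (2C + H/2 - O) / MW
Inner = 2*7 + 14/2 - 4 = 17.00
OB = -1600 * 17.00 / 162 = -167.90%


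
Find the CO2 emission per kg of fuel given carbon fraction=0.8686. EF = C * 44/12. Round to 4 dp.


EF = C_frac * (M_CO2 / M_C)
EF = 0.8686 * (44/12)
EF = 0.8686 * 3.666667 = 3.1849 kg_CO2/kg_fuel


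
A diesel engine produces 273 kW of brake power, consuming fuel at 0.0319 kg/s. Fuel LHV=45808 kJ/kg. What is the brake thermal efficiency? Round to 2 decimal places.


eta_BTE = (BP / (mf * LHV)) * 100
Denominator = 0.0319 * 45808 = 1461.2752 kW
eta_BTE = (273 / 1461.2752) * 100 = 18.68%


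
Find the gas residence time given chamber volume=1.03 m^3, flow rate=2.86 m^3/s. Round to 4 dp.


tau = V / Q_flow
tau = 1.03 / 2.86 = 0.3601 s


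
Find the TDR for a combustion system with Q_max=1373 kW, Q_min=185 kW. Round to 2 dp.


TDR = Q_max / Q_min
TDR = 1373 / 185 = 7.42


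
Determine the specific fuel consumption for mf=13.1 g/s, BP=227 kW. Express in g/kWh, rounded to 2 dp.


SFC = (mf / BP) * 3600
Rate = 13.1 / 227 = 0.057709 g/(s*kW)
SFC = 0.057709 * 3600 = 207.75 g/kWh


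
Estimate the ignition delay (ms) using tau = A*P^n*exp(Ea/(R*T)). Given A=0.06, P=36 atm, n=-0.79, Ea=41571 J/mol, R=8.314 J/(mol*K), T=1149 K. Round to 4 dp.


tau = A * P^n * exp(Ea/(R*T))
P^n = 36^(-0.79) = 0.05895505
Ea/(R*T) = 41571/(8.314*1149) = 4.351715
exp(Ea/(R*T)) = 77.611435
tau = 0.06 * 0.05895505 * 77.611435 = 0.2745 ms


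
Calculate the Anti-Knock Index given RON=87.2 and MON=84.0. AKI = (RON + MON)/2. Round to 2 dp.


AKI = (RON + MON) / 2
AKI = (87.2 + 84.0) / 2
AKI = 171.2 / 2 = 85.60


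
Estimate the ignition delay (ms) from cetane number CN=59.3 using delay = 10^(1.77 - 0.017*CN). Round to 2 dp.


delay = 10^(1.77 - 0.017*CN)
Exponent = 1.77 - 0.017*59.3 = 0.7619
delay = 10^0.7619 = 5.78 ms


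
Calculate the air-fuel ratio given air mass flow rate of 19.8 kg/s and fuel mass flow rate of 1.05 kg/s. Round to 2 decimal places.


AFR = m_air / m_fuel
AFR = 19.8 / 1.05 = 18.86


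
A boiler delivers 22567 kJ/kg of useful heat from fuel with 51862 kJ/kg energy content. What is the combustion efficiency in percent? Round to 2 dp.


Efficiency = (Q_useful / Q_fuel) * 100
Efficiency = (22567 / 51862) * 100
Efficiency = 0.4351 * 100 = 43.51%


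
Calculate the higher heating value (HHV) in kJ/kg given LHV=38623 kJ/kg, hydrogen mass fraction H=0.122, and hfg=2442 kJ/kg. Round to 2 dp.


HHV = LHV + hfg * 9 * H
Water addition = 2442 * 9 * 0.122 = 2681.316 kJ/kg
HHV = 38623 + 2681.316 = 41304.32 kJ/kg


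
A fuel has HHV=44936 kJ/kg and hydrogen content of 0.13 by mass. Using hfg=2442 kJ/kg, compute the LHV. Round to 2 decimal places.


LHV = HHV - hfg * 9 * H
Water correction = 2442 * 9 * 0.13 = 2857.140 kJ/kg
LHV = 44936 - 2857.140 = 42078.86 kJ/kg


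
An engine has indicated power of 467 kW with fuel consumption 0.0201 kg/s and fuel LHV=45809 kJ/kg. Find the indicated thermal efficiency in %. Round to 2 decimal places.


eta_ith = (IP / (mf * LHV)) * 100
Denominator = 0.0201 * 45809 = 920.7609 kW
eta_ith = (467 / 920.7609) * 100 = 50.72%


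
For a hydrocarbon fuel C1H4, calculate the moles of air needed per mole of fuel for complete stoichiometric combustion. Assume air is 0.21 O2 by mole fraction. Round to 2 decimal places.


Balanced combustion: C1H4 + 2 O2 -> 1 CO2 + 2 H2O
O2 needed = C + H/4 = 1 + 4/4 = 2.00 moles
Air moles = O2 / 0.21 = 2.00 / 0.21 = 9.52 moles air


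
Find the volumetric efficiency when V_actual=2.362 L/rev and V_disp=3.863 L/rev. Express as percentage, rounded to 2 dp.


eta_v = (V_actual / V_disp) * 100
Ratio = 2.362 / 3.863 = 0.6114
eta_v = 0.6114 * 100 = 61.14%


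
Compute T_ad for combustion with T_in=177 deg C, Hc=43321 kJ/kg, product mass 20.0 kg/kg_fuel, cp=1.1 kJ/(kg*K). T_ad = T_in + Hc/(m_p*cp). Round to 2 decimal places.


T_ad = T_in + Hc / (m_p * cp)
Denominator = 20.0 * 1.1 = 22.0000
Temperature rise = 43321 / 22.0000 = 1969.14 K
T_ad = 177 + 1969.14 = 2146.14 deg C


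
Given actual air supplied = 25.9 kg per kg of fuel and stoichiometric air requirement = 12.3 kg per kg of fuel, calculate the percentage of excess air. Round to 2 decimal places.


Excess air = actual - stoichiometric = 25.9 - 12.3 = 13.60 kg/kg fuel
Excess air % = (excess / stoich) * 100 = (13.60 / 12.3) * 100 = 110.57%


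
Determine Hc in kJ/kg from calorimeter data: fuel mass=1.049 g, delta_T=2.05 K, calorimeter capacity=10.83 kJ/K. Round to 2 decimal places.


Hc = C_cal * delta_T / m_fuel
Q_released = 10.83 * 2.05 = 22.2015 kJ
m_fuel = 1.049 g = 1.049/1000 kg = 0.001049 kg
Hc = 22.2015 / 0.001049 = 21164.44 kJ/kg


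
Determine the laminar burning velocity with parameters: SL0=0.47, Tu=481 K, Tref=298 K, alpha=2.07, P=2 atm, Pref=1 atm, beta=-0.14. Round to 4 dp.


SL = SL0 * (Tu/Tref)^alpha * (P/Pref)^beta
T ratio = 481/298 = 1.61409396
(T ratio)^alpha = 1.61409396^2.07 = 2.694093
(P/Pref)^beta = 2^(-0.14) = 0.907519
SL = 0.47 * 2.694093 * 0.907519 = 1.1491 m/s


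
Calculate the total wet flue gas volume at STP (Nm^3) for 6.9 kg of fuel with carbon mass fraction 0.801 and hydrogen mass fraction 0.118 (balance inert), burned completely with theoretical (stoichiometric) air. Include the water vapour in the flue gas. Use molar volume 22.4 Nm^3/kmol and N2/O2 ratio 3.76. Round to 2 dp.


Per kg fuel: CO2 = (C/12 kmol)*22.4 = (0.801/12)*22.4 = 1.49520 Nm^3
Per kg fuel: H2O = (H/2 kmol)*22.4 = (0.118/2)*22.4 = 1.32160 Nm^3
O2 needed per kg fuel = C/12 + H/4 = 0.801/12 + 0.118/4 = 0.09625000 kmol
Per kg fuel: N2 = O2*3.76*22.4 = 0.09625000*3.76*22.4 = 8.10656 Nm^3
Total per kg = 1.49520 + 1.32160 + 8.10656 = 10.92336 Nm^3
Total = 10.92336 * 6.9 = 75.37 Nm^3


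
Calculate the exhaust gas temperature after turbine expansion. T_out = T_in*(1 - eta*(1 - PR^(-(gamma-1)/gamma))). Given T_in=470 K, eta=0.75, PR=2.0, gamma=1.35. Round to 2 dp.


T_out = T_in * (1 - eta * (1 - PR^(-(gamma-1)/gamma)))
Exponent = -(1.35-1)/1.35 = -0.25925926
PR^exp = 2.0^(-0.25925926) = 0.83551680
Factor = 1 - 0.75*(1 - 0.83551680) = 0.87663760
T_out = 470 * 0.87663760 = 412.02 K


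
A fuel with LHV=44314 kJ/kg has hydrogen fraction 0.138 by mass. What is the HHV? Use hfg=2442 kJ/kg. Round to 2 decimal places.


HHV = LHV + hfg * 9 * H
Water addition = 2442 * 9 * 0.138 = 3032.964 kJ/kg
HHV = 44314 + 3032.964 = 47346.96 kJ/kg


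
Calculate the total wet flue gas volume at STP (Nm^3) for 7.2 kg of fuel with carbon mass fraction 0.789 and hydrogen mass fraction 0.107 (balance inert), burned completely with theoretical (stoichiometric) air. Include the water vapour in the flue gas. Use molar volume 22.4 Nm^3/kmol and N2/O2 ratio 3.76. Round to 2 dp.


Per kg fuel: CO2 = (C/12 kmol)*22.4 = (0.789/12)*22.4 = 1.47280 Nm^3
Per kg fuel: H2O = (H/2 kmol)*22.4 = (0.107/2)*22.4 = 1.19840 Nm^3
O2 needed per kg fuel = C/12 + H/4 = 0.789/12 + 0.107/4 = 0.09250000 kmol
Per kg fuel: N2 = O2*3.76*22.4 = 0.09250000*3.76*22.4 = 7.79072 Nm^3
Total per kg = 1.47280 + 1.19840 + 7.79072 = 10.46192 Nm^3
Total = 10.46192 * 7.2 = 75.33 Nm^3


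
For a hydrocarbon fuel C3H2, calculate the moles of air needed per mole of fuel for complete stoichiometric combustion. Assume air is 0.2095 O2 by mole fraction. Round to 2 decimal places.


Balanced combustion: C3H2 + 3.5 O2 -> 3 CO2 + 1 H2O
O2 needed = C + H/4 = 3 + 2/4 = 3.50 moles
Air moles = O2 / 0.2095 = 3.50 / 0.2095 = 16.71 moles air


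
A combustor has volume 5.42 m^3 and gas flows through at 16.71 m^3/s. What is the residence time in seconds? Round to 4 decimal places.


tau = V / Q_flow
tau = 5.42 / 16.71 = 0.3244 s


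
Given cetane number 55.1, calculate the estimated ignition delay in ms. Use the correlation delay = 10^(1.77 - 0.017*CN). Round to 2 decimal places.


delay = 10^(1.77 - 0.017*CN)
Exponent = 1.77 - 0.017*55.1 = 0.8333
delay = 10^0.8333 = 6.81 ms


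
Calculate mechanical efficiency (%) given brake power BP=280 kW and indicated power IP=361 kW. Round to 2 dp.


eta_mech = (BP / IP) * 100
Ratio = 280 / 361 = 0.7756
eta_mech = 0.7756 * 100 = 77.56%


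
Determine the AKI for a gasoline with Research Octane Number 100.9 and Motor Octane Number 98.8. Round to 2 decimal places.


AKI = (RON + MON) / 2
AKI = (100.9 + 98.8) / 2
AKI = 199.7 / 2 = 99.85


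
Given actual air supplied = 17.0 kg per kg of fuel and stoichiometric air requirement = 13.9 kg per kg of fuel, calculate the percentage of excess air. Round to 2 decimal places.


Excess air = actual - stoichiometric = 17.0 - 13.9 = 3.10 kg/kg fuel
Excess air % = (excess / stoich) * 100 = (3.10 / 13.9) * 100 = 22.30%


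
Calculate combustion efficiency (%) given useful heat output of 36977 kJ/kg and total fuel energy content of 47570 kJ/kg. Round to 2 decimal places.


Efficiency = (Q_useful / Q_fuel) * 100
Efficiency = (36977 / 47570) * 100
Efficiency = 0.7773 * 100 = 77.73%


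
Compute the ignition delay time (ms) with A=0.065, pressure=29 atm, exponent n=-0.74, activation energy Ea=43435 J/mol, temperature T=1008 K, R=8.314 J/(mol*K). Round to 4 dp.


tau = A * P^n * exp(Ea/(R*T))
P^n = 29^(-0.74) = 0.08276095
Ea/(R*T) = 43435/(8.314*1008) = 5.182858
exp(Ea/(R*T)) = 178.191277
tau = 0.065 * 0.08276095 * 178.191277 = 0.9586 ms


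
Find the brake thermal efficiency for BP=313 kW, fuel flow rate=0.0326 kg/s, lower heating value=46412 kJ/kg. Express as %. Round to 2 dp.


eta_BTE = (BP / (mf * LHV)) * 100
Denominator = 0.0326 * 46412 = 1513.0312 kW
eta_BTE = (313 / 1513.0312) * 100 = 20.69%


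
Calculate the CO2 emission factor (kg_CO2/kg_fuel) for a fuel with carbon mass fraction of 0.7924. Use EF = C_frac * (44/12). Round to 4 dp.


EF = C_frac * (M_CO2 / M_C)
EF = 0.7924 * (44/12)
EF = 0.7924 * 3.666667 = 2.9055 kg_CO2/kg_fuel


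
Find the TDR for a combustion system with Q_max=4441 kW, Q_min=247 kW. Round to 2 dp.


TDR = Q_max / Q_min
TDR = 4441 / 247 = 17.98


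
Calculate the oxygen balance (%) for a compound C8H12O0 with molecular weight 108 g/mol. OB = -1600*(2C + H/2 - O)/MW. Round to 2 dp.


OB = -1600 * (2C + H/2 - O) / MW
Inner = 2*8 + 12/2 - 0 = 22.00
OB = -1600 * 22.00 / 108 = -325.93%


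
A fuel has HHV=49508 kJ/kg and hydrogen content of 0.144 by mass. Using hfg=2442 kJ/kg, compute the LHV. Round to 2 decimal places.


LHV = HHV - hfg * 9 * H
Water correction = 2442 * 9 * 0.144 = 3164.832 kJ/kg
LHV = 49508 - 3164.832 = 46343.17 kJ/kg


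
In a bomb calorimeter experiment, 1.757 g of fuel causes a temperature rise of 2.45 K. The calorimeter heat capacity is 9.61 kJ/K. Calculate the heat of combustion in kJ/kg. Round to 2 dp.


Hc = C_cal * delta_T / m_fuel
Q_released = 9.61 * 2.45 = 23.5445 kJ
m_fuel = 1.757 g = 1.757/1000 kg = 0.001757 kg
Hc = 23.5445 / 0.001757 = 13400.40 kJ/kg


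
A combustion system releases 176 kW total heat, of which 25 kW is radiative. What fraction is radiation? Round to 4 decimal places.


f_rad = Q_rad / Q_total
f_rad = 25 / 176 = 0.1420


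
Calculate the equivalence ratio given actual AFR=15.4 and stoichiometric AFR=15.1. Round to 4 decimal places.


phi = AFR_stoich / AFR_actual
phi = 15.1 / 15.4 = 0.9805


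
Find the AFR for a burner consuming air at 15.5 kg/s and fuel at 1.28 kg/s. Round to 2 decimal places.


AFR = m_air / m_fuel
AFR = 15.5 / 1.28 = 12.11


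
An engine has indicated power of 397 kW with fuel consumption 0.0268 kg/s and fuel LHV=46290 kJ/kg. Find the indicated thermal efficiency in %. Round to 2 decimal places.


eta_ith = (IP / (mf * LHV)) * 100
Denominator = 0.0268 * 46290 = 1240.5720 kW
eta_ith = (397 / 1240.5720) * 100 = 32.00%


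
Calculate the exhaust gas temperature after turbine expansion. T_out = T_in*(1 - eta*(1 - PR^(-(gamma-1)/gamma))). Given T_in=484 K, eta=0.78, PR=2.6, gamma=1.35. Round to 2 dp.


T_out = T_in * (1 - eta * (1 - PR^(-(gamma-1)/gamma)))
Exponent = -(1.35-1)/1.35 = -0.25925926
PR^exp = 2.6^(-0.25925926) = 0.78057442
Factor = 1 - 0.78*(1 - 0.78057442) = 0.82884805
T_out = 484 * 0.82884805 = 401.16 K


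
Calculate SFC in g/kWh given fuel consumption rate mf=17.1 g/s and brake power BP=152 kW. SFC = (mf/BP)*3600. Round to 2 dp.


SFC = (mf / BP) * 3600
Rate = 17.1 / 152 = 0.112500 g/(s*kW)
SFC = 0.112500 * 3600 = 405.00 g/kWh


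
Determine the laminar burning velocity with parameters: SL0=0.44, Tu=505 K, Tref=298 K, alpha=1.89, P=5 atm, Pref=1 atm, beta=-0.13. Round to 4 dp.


SL = SL0 * (Tu/Tref)^alpha * (P/Pref)^beta
T ratio = 505/298 = 1.69463087
(T ratio)^alpha = 1.69463087^1.89 = 2.709892
(P/Pref)^beta = 5^(-0.13) = 0.811211
SL = 0.44 * 2.709892 * 0.811211 = 0.9672 m/s


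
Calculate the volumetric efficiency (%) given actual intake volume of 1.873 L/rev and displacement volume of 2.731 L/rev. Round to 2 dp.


eta_v = (V_actual / V_disp) * 100
Ratio = 1.873 / 2.731 = 0.6858
eta_v = 0.6858 * 100 = 68.58%


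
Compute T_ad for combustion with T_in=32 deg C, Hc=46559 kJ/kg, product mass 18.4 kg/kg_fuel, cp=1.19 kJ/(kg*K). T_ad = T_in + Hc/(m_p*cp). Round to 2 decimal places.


T_ad = T_in + Hc / (m_p * cp)
Denominator = 18.4 * 1.19 = 21.8960
Temperature rise = 46559 / 21.8960 = 2126.37 K
T_ad = 32 + 2126.37 = 2158.37 deg C


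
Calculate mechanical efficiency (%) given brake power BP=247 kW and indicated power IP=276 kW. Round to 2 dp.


eta_mech = (BP / IP) * 100
Ratio = 247 / 276 = 0.8949
eta_mech = 0.8949 * 100 = 89.49%


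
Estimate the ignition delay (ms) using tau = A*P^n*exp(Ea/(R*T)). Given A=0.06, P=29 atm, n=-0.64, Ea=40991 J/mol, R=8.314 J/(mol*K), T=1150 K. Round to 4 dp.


tau = A * P^n * exp(Ea/(R*T))
P^n = 29^(-0.64) = 0.11589516
Ea/(R*T) = 40991/(8.314*1150) = 4.287268
exp(Ea/(R*T)) = 72.767411
tau = 0.06 * 0.11589516 * 72.767411 = 0.5060 ms


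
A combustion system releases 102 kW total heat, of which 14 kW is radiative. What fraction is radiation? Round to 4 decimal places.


f_rad = Q_rad / Q_total
f_rad = 14 / 102 = 0.1373


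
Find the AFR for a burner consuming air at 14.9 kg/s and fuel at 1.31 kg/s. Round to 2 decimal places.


AFR = m_air / m_fuel
AFR = 14.9 / 1.31 = 11.37


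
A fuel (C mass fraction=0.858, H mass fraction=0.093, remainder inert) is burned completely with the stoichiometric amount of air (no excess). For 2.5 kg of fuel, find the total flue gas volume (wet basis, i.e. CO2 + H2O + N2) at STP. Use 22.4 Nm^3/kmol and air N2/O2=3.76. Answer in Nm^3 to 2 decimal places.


Per kg fuel: CO2 = (C/12 kmol)*22.4 = (0.858/12)*22.4 = 1.60160 Nm^3
Per kg fuel: H2O = (H/2 kmol)*22.4 = (0.093/2)*22.4 = 1.04160 Nm^3
O2 needed per kg fuel = C/12 + H/4 = 0.858/12 + 0.093/4 = 0.09475000 kmol
Per kg fuel: N2 = O2*3.76*22.4 = 0.09475000*3.76*22.4 = 7.98022 Nm^3
Total per kg = 1.60160 + 1.04160 + 7.98022 = 10.62342 Nm^3
Total = 10.62342 * 2.5 = 26.56 Nm^3


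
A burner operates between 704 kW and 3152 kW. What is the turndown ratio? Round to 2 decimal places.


TDR = Q_max / Q_min
TDR = 3152 / 704 = 4.48


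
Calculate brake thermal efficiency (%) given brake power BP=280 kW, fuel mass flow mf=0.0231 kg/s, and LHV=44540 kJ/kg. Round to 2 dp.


eta_BTE = (BP / (mf * LHV)) * 100
Denominator = 0.0231 * 44540 = 1028.8740 kW
eta_BTE = (280 / 1028.8740) * 100 = 27.21%


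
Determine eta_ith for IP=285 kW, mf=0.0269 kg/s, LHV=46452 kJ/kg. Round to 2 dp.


eta_ith = (IP / (mf * LHV)) * 100
Denominator = 0.0269 * 46452 = 1249.5588 kW
eta_ith = (285 / 1249.5588) * 100 = 22.81%


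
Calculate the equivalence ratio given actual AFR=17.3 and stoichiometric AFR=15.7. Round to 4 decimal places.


phi = AFR_stoich / AFR_actual
phi = 15.7 / 17.3 = 0.9075


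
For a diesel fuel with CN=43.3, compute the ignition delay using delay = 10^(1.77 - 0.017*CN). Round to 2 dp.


delay = 10^(1.77 - 0.017*CN)
Exponent = 1.77 - 0.017*43.3 = 1.0339
delay = 10^1.0339 = 10.81 ms


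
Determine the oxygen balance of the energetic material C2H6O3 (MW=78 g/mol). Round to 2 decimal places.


OB = -1600 * (2C + H/2 - O) / MW
Inner = 2*2 + 6/2 - 3 = 4.00
OB = -1600 * 4.00 / 78 = -82.05%


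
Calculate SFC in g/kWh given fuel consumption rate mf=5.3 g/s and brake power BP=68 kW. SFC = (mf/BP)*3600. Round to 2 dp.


SFC = (mf / BP) * 3600
Rate = 5.3 / 68 = 0.077941 g/(s*kW)
SFC = 0.077941 * 3600 = 280.59 g/kWh


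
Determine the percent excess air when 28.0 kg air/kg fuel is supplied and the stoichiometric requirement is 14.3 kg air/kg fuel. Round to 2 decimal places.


Excess air = actual - stoichiometric = 28.0 - 14.3 = 13.70 kg/kg fuel
Excess air % = (excess / stoich) * 100 = (13.70 / 14.3) * 100 = 95.80%


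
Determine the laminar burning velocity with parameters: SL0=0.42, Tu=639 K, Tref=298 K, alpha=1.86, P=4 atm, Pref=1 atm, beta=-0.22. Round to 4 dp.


SL = SL0 * (Tu/Tref)^alpha * (P/Pref)^beta
T ratio = 639/298 = 2.14429530
(T ratio)^alpha = 2.14429530^1.86 = 4.132276
(P/Pref)^beta = 4^(-0.22) = 0.737135
SL = 0.42 * 4.132276 * 0.737135 = 1.2793 m/s


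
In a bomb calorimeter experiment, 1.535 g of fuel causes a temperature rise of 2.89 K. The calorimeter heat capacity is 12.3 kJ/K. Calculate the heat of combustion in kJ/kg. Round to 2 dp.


Hc = C_cal * delta_T / m_fuel
Q_released = 12.3 * 2.89 = 35.5470 kJ
m_fuel = 1.535 g = 1.535/1000 kg = 0.001535 kg
Hc = 35.5470 / 0.001535 = 23157.65 kJ/kg


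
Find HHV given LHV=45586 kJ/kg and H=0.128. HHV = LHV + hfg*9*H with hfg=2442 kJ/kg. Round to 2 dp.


HHV = LHV + hfg * 9 * H
Water addition = 2442 * 9 * 0.128 = 2813.184 kJ/kg
HHV = 45586 + 2813.184 = 48399.18 kJ/kg


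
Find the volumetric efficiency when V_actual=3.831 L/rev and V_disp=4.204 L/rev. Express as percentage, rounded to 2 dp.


eta_v = (V_actual / V_disp) * 100
Ratio = 3.831 / 4.204 = 0.9113
eta_v = 0.9113 * 100 = 91.13%


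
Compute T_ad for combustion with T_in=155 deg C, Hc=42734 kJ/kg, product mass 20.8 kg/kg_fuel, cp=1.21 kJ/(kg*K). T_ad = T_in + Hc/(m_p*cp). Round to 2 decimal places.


T_ad = T_in + Hc / (m_p * cp)
Denominator = 20.8 * 1.21 = 25.1680
Temperature rise = 42734 / 25.1680 = 1697.95 K
T_ad = 155 + 1697.95 = 1852.95 deg C


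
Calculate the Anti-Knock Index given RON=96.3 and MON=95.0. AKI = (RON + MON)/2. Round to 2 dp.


AKI = (RON + MON) / 2
AKI = (96.3 + 95.0) / 2
AKI = 191.3 / 2 = 95.65


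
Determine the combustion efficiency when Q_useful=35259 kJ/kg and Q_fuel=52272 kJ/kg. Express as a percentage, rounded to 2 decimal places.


Efficiency = (Q_useful / Q_fuel) * 100
Efficiency = (35259 / 52272) * 100
Efficiency = 0.6745 * 100 = 67.45%


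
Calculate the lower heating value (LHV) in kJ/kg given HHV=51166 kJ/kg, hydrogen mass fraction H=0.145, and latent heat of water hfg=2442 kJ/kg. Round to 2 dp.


LHV = HHV - hfg * 9 * H
Water correction = 2442 * 9 * 0.145 = 3186.810 kJ/kg
LHV = 51166 - 3186.810 = 47979.19 kJ/kg


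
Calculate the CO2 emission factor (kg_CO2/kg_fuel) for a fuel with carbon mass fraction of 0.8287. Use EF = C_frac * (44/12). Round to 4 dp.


EF = C_frac * (M_CO2 / M_C)
EF = 0.8287 * (44/12)
EF = 0.8287 * 3.666667 = 3.0386 kg_CO2/kg_fuel


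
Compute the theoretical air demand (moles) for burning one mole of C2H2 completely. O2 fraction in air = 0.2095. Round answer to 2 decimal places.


Balanced combustion: C2H2 + 2.5 O2 -> 2 CO2 + 1 H2O
O2 needed = C + H/4 = 2 + 2/4 = 2.50 moles
Air moles = O2 / 0.2095 = 2.50 / 0.2095 = 11.93 moles air


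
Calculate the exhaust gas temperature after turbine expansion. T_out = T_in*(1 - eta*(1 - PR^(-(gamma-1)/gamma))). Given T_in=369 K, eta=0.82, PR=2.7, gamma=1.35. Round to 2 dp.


T_out = T_in * (1 - eta * (1 - PR^(-(gamma-1)/gamma)))
Exponent = -(1.35-1)/1.35 = -0.25925926
PR^exp = 2.7^(-0.25925926) = 0.77297411
Factor = 1 - 0.82*(1 - 0.77297411) = 0.81383877
T_out = 369 * 0.81383877 = 300.31 K


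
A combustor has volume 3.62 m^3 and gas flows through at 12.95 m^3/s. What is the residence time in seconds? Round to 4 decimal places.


tau = V / Q_flow
tau = 3.62 / 12.95 = 0.2795 s


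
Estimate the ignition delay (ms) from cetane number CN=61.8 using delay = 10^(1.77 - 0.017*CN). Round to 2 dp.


delay = 10^(1.77 - 0.017*CN)
Exponent = 1.77 - 0.017*61.8 = 0.7194
delay = 10^0.7194 = 5.24 ms


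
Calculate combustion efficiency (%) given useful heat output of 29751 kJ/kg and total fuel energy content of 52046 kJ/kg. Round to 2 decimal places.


Efficiency = (Q_useful / Q_fuel) * 100
Efficiency = (29751 / 52046) * 100
Efficiency = 0.5716 * 100 = 57.16%


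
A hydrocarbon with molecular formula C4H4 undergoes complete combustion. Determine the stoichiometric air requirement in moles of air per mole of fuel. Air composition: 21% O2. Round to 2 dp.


Balanced combustion: C4H4 + 5 O2 -> 4 CO2 + 2 H2O
O2 needed = C + H/4 = 4 + 4/4 = 5.00 moles
Air moles = O2 / 0.21 = 5.00 / 0.21 = 23.81 moles air


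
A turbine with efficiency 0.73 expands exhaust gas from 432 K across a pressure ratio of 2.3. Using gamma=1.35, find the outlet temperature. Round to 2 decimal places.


T_out = T_in * (1 - eta * (1 - PR^(-(gamma-1)/gamma)))
Exponent = -(1.35-1)/1.35 = -0.25925926
PR^exp = 2.3^(-0.25925926) = 0.80578413
Factor = 1 - 0.73*(1 - 0.80578413) = 0.85822241
T_out = 432 * 0.85822241 = 370.75 K


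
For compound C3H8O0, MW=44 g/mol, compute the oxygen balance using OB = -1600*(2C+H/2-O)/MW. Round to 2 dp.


OB = -1600 * (2C + H/2 - O) / MW
Inner = 2*3 + 8/2 - 0 = 10.00
OB = -1600 * 10.00 / 44 = -363.64%


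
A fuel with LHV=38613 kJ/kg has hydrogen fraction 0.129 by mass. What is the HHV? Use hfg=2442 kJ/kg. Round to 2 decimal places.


HHV = LHV + hfg * 9 * H
Water addition = 2442 * 9 * 0.129 = 2835.162 kJ/kg
HHV = 38613 + 2835.162 = 41448.16 kJ/kg


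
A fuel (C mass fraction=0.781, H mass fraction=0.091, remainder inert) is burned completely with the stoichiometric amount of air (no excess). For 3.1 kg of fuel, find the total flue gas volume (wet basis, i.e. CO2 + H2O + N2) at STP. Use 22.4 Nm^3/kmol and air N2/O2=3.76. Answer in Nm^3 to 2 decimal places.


Per kg fuel: CO2 = (C/12 kmol)*22.4 = (0.781/12)*22.4 = 1.45787 Nm^3
Per kg fuel: H2O = (H/2 kmol)*22.4 = (0.091/2)*22.4 = 1.01920 Nm^3
O2 needed per kg fuel = C/12 + H/4 = 0.781/12 + 0.091/4 = 0.08783333 kmol
Per kg fuel: N2 = O2*3.76*22.4 = 0.08783333*3.76*22.4 = 7.39767 Nm^3
Total per kg = 1.45787 + 1.01920 + 7.39767 = 9.87474 Nm^3
Total = 9.87474 * 3.1 = 30.61 Nm^3


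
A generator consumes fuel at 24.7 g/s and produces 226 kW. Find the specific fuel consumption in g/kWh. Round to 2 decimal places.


SFC = (mf / BP) * 3600
Rate = 24.7 / 226 = 0.109292 g/(s*kW)
SFC = 0.109292 * 3600 = 393.45 g/kWh


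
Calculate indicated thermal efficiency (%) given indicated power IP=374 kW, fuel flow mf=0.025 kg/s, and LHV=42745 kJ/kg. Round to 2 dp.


eta_ith = (IP / (mf * LHV)) * 100
Denominator = 0.025 * 42745 = 1068.6250 kW
eta_ith = (374 / 1068.6250) * 100 = 35.00%


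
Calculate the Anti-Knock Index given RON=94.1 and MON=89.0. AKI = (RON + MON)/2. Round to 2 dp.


AKI = (RON + MON) / 2
AKI = (94.1 + 89.0) / 2
AKI = 183.1 / 2 = 91.55


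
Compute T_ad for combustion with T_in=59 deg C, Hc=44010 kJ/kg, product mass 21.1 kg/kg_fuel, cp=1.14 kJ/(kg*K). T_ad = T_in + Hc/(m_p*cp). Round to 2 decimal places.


T_ad = T_in + Hc / (m_p * cp)
Denominator = 21.1 * 1.14 = 24.0540
Temperature rise = 44010 / 24.0540 = 1829.63 K
T_ad = 59 + 1829.63 = 1888.63 deg C


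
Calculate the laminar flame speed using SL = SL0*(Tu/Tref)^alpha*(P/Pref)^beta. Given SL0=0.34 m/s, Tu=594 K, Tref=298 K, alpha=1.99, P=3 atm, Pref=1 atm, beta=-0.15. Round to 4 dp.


SL = SL0 * (Tu/Tref)^alpha * (P/Pref)^beta
T ratio = 594/298 = 1.99328859
(T ratio)^alpha = 1.99328859^1.99 = 3.945887
(P/Pref)^beta = 3^(-0.15) = 0.848070
SL = 0.34 * 3.945887 * 0.848070 = 1.1378 m/s


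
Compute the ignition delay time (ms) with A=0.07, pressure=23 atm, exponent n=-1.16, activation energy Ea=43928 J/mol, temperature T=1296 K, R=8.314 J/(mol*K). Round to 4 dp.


tau = A * P^n * exp(Ea/(R*T))
P^n = 23^(-1.16) = 0.02632666
Ea/(R*T) = 43928/(8.314*1296) = 4.076866
exp(Ea/(R*T)) = 58.960383
tau = 0.07 * 0.02632666 * 58.960383 = 0.1087 ms


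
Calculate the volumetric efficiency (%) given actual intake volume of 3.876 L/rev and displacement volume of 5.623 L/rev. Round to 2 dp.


eta_v = (V_actual / V_disp) * 100
Ratio = 3.876 / 5.623 = 0.6893
eta_v = 0.6893 * 100 = 68.93%


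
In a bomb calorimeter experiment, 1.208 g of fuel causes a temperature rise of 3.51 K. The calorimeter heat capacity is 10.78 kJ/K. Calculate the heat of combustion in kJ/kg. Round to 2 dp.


Hc = C_cal * delta_T / m_fuel
Q_released = 10.78 * 3.51 = 37.8378 kJ
m_fuel = 1.208 g = 1.208/1000 kg = 0.001208 kg
Hc = 37.8378 / 0.001208 = 31322.68 kJ/kg


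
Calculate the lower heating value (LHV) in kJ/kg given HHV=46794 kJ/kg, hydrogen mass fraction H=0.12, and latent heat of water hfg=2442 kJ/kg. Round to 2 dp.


LHV = HHV - hfg * 9 * H
Water correction = 2442 * 9 * 0.12 = 2637.360 kJ/kg
LHV = 46794 - 2637.360 = 44156.64 kJ/kg


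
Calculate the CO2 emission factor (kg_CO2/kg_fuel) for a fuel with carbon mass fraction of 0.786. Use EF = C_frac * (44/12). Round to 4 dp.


EF = C_frac * (M_CO2 / M_C)
EF = 0.786 * (44/12)
EF = 0.786 * 3.666667 = 2.8820 kg_CO2/kg_fuel


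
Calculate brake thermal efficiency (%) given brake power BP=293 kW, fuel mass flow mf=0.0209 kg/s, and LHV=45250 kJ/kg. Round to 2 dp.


eta_BTE = (BP / (mf * LHV)) * 100
Denominator = 0.0209 * 45250 = 945.7250 kW
eta_BTE = (293 / 945.7250) * 100 = 30.98%


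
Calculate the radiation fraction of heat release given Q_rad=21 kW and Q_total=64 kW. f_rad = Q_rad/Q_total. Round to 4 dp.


f_rad = Q_rad / Q_total
f_rad = 21 / 64 = 0.3281


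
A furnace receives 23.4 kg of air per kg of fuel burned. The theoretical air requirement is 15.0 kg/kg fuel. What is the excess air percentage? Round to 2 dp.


Excess air = actual - stoichiometric = 23.4 - 15.0 = 8.40 kg/kg fuel
Excess air % = (excess / stoich) * 100 = (8.40 / 15.0) * 100 = 56.00%


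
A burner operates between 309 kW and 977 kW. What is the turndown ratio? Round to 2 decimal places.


TDR = Q_max / Q_min
TDR = 977 / 309 = 3.16


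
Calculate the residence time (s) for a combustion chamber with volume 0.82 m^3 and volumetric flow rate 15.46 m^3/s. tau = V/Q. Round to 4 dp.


tau = V / Q_flow
tau = 0.82 / 15.46 = 0.0530 s


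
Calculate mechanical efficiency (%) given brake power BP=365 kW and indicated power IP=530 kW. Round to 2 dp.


eta_mech = (BP / IP) * 100
Ratio = 365 / 530 = 0.6887
eta_mech = 0.6887 * 100 = 68.87%


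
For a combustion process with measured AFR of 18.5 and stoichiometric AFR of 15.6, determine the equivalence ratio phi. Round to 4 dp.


phi = AFR_stoich / AFR_actual
phi = 15.6 / 18.5 = 0.8432


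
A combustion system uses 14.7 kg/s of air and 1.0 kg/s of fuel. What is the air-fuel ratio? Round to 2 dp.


AFR = m_air / m_fuel
AFR = 14.7 / 1.0 = 14.70


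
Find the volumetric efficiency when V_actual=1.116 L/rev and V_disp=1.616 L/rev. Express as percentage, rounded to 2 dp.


eta_v = (V_actual / V_disp) * 100
Ratio = 1.116 / 1.616 = 0.6906
eta_v = 0.6906 * 100 = 69.06%


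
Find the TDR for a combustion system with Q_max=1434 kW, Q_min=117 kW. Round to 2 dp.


TDR = Q_max / Q_min
TDR = 1434 / 117 = 12.26


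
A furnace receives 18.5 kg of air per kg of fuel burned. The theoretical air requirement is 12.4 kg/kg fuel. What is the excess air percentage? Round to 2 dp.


Excess air = actual - stoichiometric = 18.5 - 12.4 = 6.10 kg/kg fuel
Excess air % = (excess / stoich) * 100 = (6.10 / 12.4) * 100 = 49.19%


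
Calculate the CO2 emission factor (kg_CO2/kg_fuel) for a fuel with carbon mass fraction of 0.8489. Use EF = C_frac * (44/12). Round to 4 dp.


EF = C_frac * (M_CO2 / M_C)
EF = 0.8489 * (44/12)
EF = 0.8489 * 3.666667 = 3.1126 kg_CO2/kg_fuel


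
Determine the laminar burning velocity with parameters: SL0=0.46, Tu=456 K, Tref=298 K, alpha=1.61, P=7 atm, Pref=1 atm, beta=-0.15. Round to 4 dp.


SL = SL0 * (Tu/Tref)^alpha * (P/Pref)^beta
T ratio = 456/298 = 1.53020134
(T ratio)^alpha = 1.53020134^1.61 = 1.983559
(P/Pref)^beta = 7^(-0.15) = 0.746853
SL = 0.46 * 1.983559 * 0.746853 = 0.6815 m/s


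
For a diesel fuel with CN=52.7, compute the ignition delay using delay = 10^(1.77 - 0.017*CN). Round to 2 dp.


delay = 10^(1.77 - 0.017*CN)
Exponent = 1.77 - 0.017*52.7 = 0.8741
delay = 10^0.8741 = 7.48 ms


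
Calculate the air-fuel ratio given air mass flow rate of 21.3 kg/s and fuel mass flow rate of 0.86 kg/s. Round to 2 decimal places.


AFR = m_air / m_fuel
AFR = 21.3 / 0.86 = 24.77


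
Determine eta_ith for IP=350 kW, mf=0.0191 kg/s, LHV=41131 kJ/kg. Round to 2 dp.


eta_ith = (IP / (mf * LHV)) * 100
Denominator = 0.0191 * 41131 = 785.6021 kW
eta_ith = (350 / 785.6021) * 100 = 44.55%
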